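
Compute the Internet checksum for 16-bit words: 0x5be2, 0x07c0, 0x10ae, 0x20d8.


Sum all words (with carry folding):
+ 0x5be2 = 0x5be2
+ 0x07c0 = 0x63a2
+ 0x10ae = 0x7450
+ 0x20d8 = 0x9528
One's complement: ~0x9528
Checksum = 0x6ad7


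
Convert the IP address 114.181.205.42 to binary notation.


114 = 01110010
181 = 10110101
205 = 11001101
42 = 00101010
Binary: 01110010.10110101.11001101.00101010


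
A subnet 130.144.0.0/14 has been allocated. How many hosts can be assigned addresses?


Host bits = 32 - 14 = 18
Total addresses = 2^18 = 262144
Usable = total - 2 (network and broadcast)
Usable hosts: 262142


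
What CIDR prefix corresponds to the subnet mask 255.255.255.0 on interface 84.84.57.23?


Binary: 11111111.11111111.11111111.00000000
Count leading 1s
Prefix: /24


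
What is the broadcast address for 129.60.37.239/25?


Network: 129.60.37.128/25
Host bits = 7
Set all host bits to 1:
Broadcast: 129.60.37.255


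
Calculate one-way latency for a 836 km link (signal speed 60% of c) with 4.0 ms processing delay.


Speed = 0.6 * 3e5 km/s = 180000 km/s
Propagation delay = 836 / 180000 = 0.0046 s = 4.6444 ms
Processing delay = 4.0 ms
Total one-way latency = 8.6444 ms


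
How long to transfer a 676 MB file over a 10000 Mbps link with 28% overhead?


Effective throughput = 10000 * (1 - 28/100) = 7200 Mbps
File size in Mb = 676 * 8 = 5408 Mb
Time = 5408 / 7200
Time = 0.7511 seconds


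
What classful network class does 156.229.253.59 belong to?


First octet: 156
Binary: 10011100
10xxxxxx -> Class B (128-191)
Class B, default mask 255.255.0.0 (/16)


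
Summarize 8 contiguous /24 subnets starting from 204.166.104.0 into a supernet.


Original prefix: /24
Number of subnets: 8 = 2^3
New prefix = 24 - 3 = 21
Supernet: 204.166.104.0/21


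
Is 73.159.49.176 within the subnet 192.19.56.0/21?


Subnet network: 192.19.56.0
Test IP AND mask: 73.159.48.0
No, 73.159.49.176 is not in 192.19.56.0/21


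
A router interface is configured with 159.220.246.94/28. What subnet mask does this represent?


/28 means 28 network bits, 4 host bits
Binary: 11111111111111111111111111110000
Mask: 255.255.255.240


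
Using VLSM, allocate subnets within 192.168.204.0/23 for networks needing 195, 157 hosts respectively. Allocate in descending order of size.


195 hosts -> /24 (254 usable): 192.168.204.0/24
157 hosts -> /24 (254 usable): 192.168.205.0/24
Allocation: 192.168.204.0/24 (195 hosts, 254 usable); 192.168.205.0/24 (157 hosts, 254 usable)


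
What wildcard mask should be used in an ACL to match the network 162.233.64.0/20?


Subnet mask: 255.255.240.0
Wildcard = 255.255.255.255 - subnet mask
255 - 255 = 0
255 - 255 = 0
255 - 240 = 15
255 - 0 = 255
Wildcard: 0.0.15.255


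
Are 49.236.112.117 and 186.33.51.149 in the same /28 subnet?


Mask: 255.255.255.240
49.236.112.117 AND mask = 49.236.112.112
186.33.51.149 AND mask = 186.33.51.144
No, different subnets (49.236.112.112 vs 186.33.51.144)


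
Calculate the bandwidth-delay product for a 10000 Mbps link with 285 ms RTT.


BDP = bandwidth * RTT
= 10000 Mbps * 285 ms
= 10000 * 1e6 * 285 / 1000 bits
= 2850000000 bits
= 356250000 bytes
= 347900.3906 KB
BDP = 2850000000 bits (356250000 bytes)


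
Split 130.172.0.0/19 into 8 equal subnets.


New prefix = 19 + 3 = 22
Each subnet has 1024 addresses
  130.172.0.0/22
  130.172.4.0/22
  130.172.8.0/22
  130.172.12.0/22
  130.172.16.0/22
  130.172.20.0/22
  130.172.24.0/22
  130.172.28.0/22
Subnets: 130.172.0.0/22, 130.172.4.0/22, 130.172.8.0/22, 130.172.12.0/22, 130.172.16.0/22, 130.172.20.0/22, 130.172.24.0/22, 130.172.28.0/22


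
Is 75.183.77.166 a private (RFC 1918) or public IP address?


RFC 1918 private ranges:
  10.0.0.0/8 (10.0.0.0 - 10.255.255.255)
  172.16.0.0/12 (172.16.0.0 - 172.31.255.255)
  192.168.0.0/16 (192.168.0.0 - 192.168.255.255)
Public (not in any RFC 1918 range)


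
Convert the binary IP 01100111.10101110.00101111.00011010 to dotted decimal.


01100111 = 103
10101110 = 174
00101111 = 47
00011010 = 26
IP: 103.174.47.26


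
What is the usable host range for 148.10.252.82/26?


Network: 148.10.252.64
Broadcast: 148.10.252.127
First usable = network + 1
Last usable = broadcast - 1
Range: 148.10.252.65 to 148.10.252.126


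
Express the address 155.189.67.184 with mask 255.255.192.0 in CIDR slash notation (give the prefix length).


Binary: 11111111.11111111.11000000.00000000
Count leading 1s
Prefix: /18


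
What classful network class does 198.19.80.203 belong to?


First octet: 198
Binary: 11000110
110xxxxx -> Class C (192-223)
Class C, default mask 255.255.255.0 (/24)


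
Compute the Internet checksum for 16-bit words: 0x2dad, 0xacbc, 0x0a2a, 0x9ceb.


Sum all words (with carry folding):
+ 0x2dad = 0x2dad
+ 0xacbc = 0xda69
+ 0x0a2a = 0xe493
+ 0x9ceb = 0x817f
One's complement: ~0x817f
Checksum = 0x7e80


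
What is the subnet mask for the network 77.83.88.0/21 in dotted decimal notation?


/21 means 21 network bits, 11 host bits
Binary: 11111111111111111111100000000000
Mask: 255.255.248.0


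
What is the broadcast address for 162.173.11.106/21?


Network: 162.173.8.0/21
Host bits = 11
Set all host bits to 1:
Broadcast: 162.173.15.255


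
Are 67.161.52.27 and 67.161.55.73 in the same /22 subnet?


Mask: 255.255.252.0
67.161.52.27 AND mask = 67.161.52.0
67.161.55.73 AND mask = 67.161.52.0
Yes, same subnet (67.161.52.0)


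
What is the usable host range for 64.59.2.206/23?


Network: 64.59.2.0
Broadcast: 64.59.3.255
First usable = network + 1
Last usable = broadcast - 1
Range: 64.59.2.1 to 64.59.3.254


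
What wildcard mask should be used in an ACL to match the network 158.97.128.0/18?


Subnet mask: 255.255.192.0
Wildcard = 255.255.255.255 - subnet mask
255 - 255 = 0
255 - 255 = 0
255 - 192 = 63
255 - 0 = 255
Wildcard: 0.0.63.255


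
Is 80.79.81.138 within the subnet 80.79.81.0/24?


Subnet network: 80.79.81.0
Test IP AND mask: 80.79.81.0
Yes, 80.79.81.138 is in 80.79.81.0/24


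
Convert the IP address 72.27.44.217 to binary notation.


72 = 01001000
27 = 00011011
44 = 00101100
217 = 11011001
Binary: 01001000.00011011.00101100.11011001


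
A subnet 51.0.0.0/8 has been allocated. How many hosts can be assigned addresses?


Host bits = 32 - 8 = 24
Total addresses = 2^24 = 16777216
Usable = total - 2 (network and broadcast)
Usable hosts: 16777214


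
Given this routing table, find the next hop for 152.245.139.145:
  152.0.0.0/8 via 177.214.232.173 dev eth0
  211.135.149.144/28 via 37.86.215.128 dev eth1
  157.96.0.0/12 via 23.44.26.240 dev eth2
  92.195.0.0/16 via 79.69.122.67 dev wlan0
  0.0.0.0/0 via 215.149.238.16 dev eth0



Longest prefix match for 152.245.139.145:
  /8 152.0.0.0: MATCH
  /28 211.135.149.144: no
  /12 157.96.0.0: no
  /16 92.195.0.0: no
  /0 0.0.0.0: MATCH
Selected: next-hop 177.214.232.173 via eth0 (matched /8)


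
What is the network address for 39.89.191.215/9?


IP:   00100111.01011001.10111111.11010111
Mask: 11111111.10000000.00000000.00000000
AND operation:
Net:  00100111.00000000.00000000.00000000
Network: 39.0.0.0/9


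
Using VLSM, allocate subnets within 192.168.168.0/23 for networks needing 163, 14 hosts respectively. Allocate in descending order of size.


163 hosts -> /24 (254 usable): 192.168.168.0/24
14 hosts -> /28 (14 usable): 192.168.169.0/28
Allocation: 192.168.168.0/24 (163 hosts, 254 usable); 192.168.169.0/28 (14 hosts, 14 usable)


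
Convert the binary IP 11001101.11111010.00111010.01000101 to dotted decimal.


11001101 = 205
11111010 = 250
00111010 = 58
01000101 = 69
IP: 205.250.58.69


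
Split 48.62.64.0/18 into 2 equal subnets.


New prefix = 18 + 1 = 19
Each subnet has 8192 addresses
  48.62.64.0/19
  48.62.96.0/19
Subnets: 48.62.64.0/19, 48.62.96.0/19


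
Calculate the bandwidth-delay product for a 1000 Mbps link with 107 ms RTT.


BDP = bandwidth * RTT
= 1000 Mbps * 107 ms
= 1000 * 1e6 * 107 / 1000 bits
= 107000000 bits
= 13375000 bytes
= 13061.5234 KB
BDP = 107000000 bits (13375000 bytes)


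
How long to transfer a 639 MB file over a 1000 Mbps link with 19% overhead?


Effective throughput = 1000 * (1 - 19/100) = 810 Mbps
File size in Mb = 639 * 8 = 5112 Mb
Time = 5112 / 810
Time = 6.3111 seconds


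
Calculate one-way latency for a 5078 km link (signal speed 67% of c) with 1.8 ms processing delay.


Speed = 0.67 * 3e5 km/s = 201000 km/s
Propagation delay = 5078 / 201000 = 0.0253 s = 25.2637 ms
Processing delay = 1.8 ms
Total one-way latency = 27.0637 ms


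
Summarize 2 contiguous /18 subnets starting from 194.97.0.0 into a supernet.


Original prefix: /18
Number of subnets: 2 = 2^1
New prefix = 18 - 1 = 17
Supernet: 194.97.0.0/17


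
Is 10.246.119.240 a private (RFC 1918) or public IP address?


RFC 1918 private ranges:
  10.0.0.0/8 (10.0.0.0 - 10.255.255.255)
  172.16.0.0/12 (172.16.0.0 - 172.31.255.255)
  192.168.0.0/16 (192.168.0.0 - 192.168.255.255)
Private (in 10.0.0.0/8)


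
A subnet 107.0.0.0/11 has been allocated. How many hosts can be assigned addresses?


Host bits = 32 - 11 = 21
Total addresses = 2^21 = 2097152
Usable = total - 2 (network and broadcast)
Usable hosts: 2097150


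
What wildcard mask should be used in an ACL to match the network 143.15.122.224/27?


Subnet mask: 255.255.255.224
Wildcard = 255.255.255.255 - subnet mask
255 - 255 = 0
255 - 255 = 0
255 - 255 = 0
255 - 224 = 31
Wildcard: 0.0.0.31


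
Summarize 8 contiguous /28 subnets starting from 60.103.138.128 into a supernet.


Original prefix: /28
Number of subnets: 8 = 2^3
New prefix = 28 - 3 = 25
Supernet: 60.103.138.128/25


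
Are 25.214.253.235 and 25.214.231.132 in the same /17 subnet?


Mask: 255.255.128.0
25.214.253.235 AND mask = 25.214.128.0
25.214.231.132 AND mask = 25.214.128.0
Yes, same subnet (25.214.128.0)


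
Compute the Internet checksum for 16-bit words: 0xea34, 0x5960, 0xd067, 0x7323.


Sum all words (with carry folding):
+ 0xea34 = 0xea34
+ 0x5960 = 0x4395
+ 0xd067 = 0x13fd
+ 0x7323 = 0x8720
One's complement: ~0x8720
Checksum = 0x78df


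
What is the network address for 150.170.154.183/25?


IP:   10010110.10101010.10011010.10110111
Mask: 11111111.11111111.11111111.10000000
AND operation:
Net:  10010110.10101010.10011010.10000000
Network: 150.170.154.128/25


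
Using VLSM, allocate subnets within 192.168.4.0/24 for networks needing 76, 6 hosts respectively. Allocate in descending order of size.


76 hosts -> /25 (126 usable): 192.168.4.0/25
6 hosts -> /29 (6 usable): 192.168.4.128/29
Allocation: 192.168.4.0/25 (76 hosts, 126 usable); 192.168.4.128/29 (6 hosts, 6 usable)


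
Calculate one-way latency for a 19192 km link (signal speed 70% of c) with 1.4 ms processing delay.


Speed = 0.7 * 3e5 km/s = 210000 km/s
Propagation delay = 19192 / 210000 = 0.0914 s = 91.3905 ms
Processing delay = 1.4 ms
Total one-way latency = 92.7905 ms


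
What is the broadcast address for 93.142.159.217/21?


Network: 93.142.152.0/21
Host bits = 11
Set all host bits to 1:
Broadcast: 93.142.159.255


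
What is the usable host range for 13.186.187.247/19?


Network: 13.186.160.0
Broadcast: 13.186.191.255
First usable = network + 1
Last usable = broadcast - 1
Range: 13.186.160.1 to 13.186.191.254


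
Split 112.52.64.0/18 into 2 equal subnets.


New prefix = 18 + 1 = 19
Each subnet has 8192 addresses
  112.52.64.0/19
  112.52.96.0/19
Subnets: 112.52.64.0/19, 112.52.96.0/19


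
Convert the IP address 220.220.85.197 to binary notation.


220 = 11011100
220 = 11011100
85 = 01010101
197 = 11000101
Binary: 11011100.11011100.01010101.11000101


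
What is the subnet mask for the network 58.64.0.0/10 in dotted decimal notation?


/10 means 10 network bits, 22 host bits
Binary: 11111111110000000000000000000000
Mask: 255.192.0.0


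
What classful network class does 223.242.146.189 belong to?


First octet: 223
Binary: 11011111
110xxxxx -> Class C (192-223)
Class C, default mask 255.255.255.0 (/24)


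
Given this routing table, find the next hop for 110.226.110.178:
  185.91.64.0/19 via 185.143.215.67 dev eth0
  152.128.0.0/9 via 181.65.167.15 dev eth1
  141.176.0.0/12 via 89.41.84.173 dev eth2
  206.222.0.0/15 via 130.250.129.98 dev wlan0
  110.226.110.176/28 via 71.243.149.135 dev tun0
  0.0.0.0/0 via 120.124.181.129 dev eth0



Longest prefix match for 110.226.110.178:
  /19 185.91.64.0: no
  /9 152.128.0.0: no
  /12 141.176.0.0: no
  /15 206.222.0.0: no
  /28 110.226.110.176: MATCH
  /0 0.0.0.0: MATCH
Selected: next-hop 71.243.149.135 via tun0 (matched /28)


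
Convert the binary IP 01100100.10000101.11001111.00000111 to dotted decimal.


01100100 = 100
10000101 = 133
11001111 = 207
00000111 = 7
IP: 100.133.207.7


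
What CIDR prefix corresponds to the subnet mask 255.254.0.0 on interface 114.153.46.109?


Binary: 11111111.11111110.00000000.00000000
Count leading 1s
Prefix: /15


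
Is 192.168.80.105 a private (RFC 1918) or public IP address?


RFC 1918 private ranges:
  10.0.0.0/8 (10.0.0.0 - 10.255.255.255)
  172.16.0.0/12 (172.16.0.0 - 172.31.255.255)
  192.168.0.0/16 (192.168.0.0 - 192.168.255.255)
Private (in 192.168.0.0/16)


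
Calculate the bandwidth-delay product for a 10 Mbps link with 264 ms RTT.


BDP = bandwidth * RTT
= 10 Mbps * 264 ms
= 10 * 1e6 * 264 / 1000 bits
= 2640000 bits
= 330000 bytes
= 322.2656 KB
BDP = 2640000 bits (330000 bytes)


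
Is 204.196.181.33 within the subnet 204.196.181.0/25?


Subnet network: 204.196.181.0
Test IP AND mask: 204.196.181.0
Yes, 204.196.181.33 is in 204.196.181.0/25


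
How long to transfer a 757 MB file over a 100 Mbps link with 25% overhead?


Effective throughput = 100 * (1 - 25/100) = 75 Mbps
File size in Mb = 757 * 8 = 6056 Mb
Time = 6056 / 75
Time = 80.7467 seconds


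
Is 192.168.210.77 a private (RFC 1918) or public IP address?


RFC 1918 private ranges:
  10.0.0.0/8 (10.0.0.0 - 10.255.255.255)
  172.16.0.0/12 (172.16.0.0 - 172.31.255.255)
  192.168.0.0/16 (192.168.0.0 - 192.168.255.255)
Private (in 192.168.0.0/16)


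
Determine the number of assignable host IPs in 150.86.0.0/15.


Host bits = 32 - 15 = 17
Total addresses = 2^17 = 131072
Usable = total - 2 (network and broadcast)
Usable hosts: 131070


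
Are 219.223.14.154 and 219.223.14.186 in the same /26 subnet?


Mask: 255.255.255.192
219.223.14.154 AND mask = 219.223.14.128
219.223.14.186 AND mask = 219.223.14.128
Yes, same subnet (219.223.14.128)


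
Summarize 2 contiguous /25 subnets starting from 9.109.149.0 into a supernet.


Original prefix: /25
Number of subnets: 2 = 2^1
New prefix = 25 - 1 = 24
Supernet: 9.109.149.0/24


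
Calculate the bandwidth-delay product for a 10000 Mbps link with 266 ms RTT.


BDP = bandwidth * RTT
= 10000 Mbps * 266 ms
= 10000 * 1e6 * 266 / 1000 bits
= 2660000000 bits
= 332500000 bytes
= 324707.0312 KB
BDP = 2660000000 bits (332500000 bytes)


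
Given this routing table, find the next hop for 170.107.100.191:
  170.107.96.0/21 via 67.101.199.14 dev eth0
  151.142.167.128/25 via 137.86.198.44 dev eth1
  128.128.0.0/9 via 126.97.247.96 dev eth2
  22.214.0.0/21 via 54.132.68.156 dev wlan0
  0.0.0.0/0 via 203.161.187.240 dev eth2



Longest prefix match for 170.107.100.191:
  /21 170.107.96.0: MATCH
  /25 151.142.167.128: no
  /9 128.128.0.0: no
  /21 22.214.0.0: no
  /0 0.0.0.0: MATCH
Selected: next-hop 67.101.199.14 via eth0 (matched /21)


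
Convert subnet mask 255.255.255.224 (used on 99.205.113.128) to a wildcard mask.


Subnet mask: 255.255.255.224
Wildcard = 255.255.255.255 - subnet mask
255 - 255 = 0
255 - 255 = 0
255 - 255 = 0
255 - 224 = 31
Wildcard: 0.0.0.31


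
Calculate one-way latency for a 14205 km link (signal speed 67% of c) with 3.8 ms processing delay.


Speed = 0.67 * 3e5 km/s = 201000 km/s
Propagation delay = 14205 / 201000 = 0.0707 s = 70.6716 ms
Processing delay = 3.8 ms
Total one-way latency = 74.4716 ms


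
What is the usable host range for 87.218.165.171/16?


Network: 87.218.0.0
Broadcast: 87.218.255.255
First usable = network + 1
Last usable = broadcast - 1
Range: 87.218.0.1 to 87.218.255.254


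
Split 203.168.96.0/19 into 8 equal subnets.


New prefix = 19 + 3 = 22
Each subnet has 1024 addresses
  203.168.96.0/22
  203.168.100.0/22
  203.168.104.0/22
  203.168.108.0/22
  203.168.112.0/22
  203.168.116.0/22
  203.168.120.0/22
  203.168.124.0/22
Subnets: 203.168.96.0/22, 203.168.100.0/22, 203.168.104.0/22, 203.168.108.0/22, 203.168.112.0/22, 203.168.116.0/22, 203.168.120.0/22, 203.168.124.0/22


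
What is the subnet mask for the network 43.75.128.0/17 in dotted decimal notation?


/17 means 17 network bits, 15 host bits
Binary: 11111111111111111000000000000000
Mask: 255.255.128.0


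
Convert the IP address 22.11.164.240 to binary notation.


22 = 00010110
11 = 00001011
164 = 10100100
240 = 11110000
Binary: 00010110.00001011.10100100.11110000


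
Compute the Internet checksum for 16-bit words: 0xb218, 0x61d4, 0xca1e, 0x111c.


Sum all words (with carry folding):
+ 0xb218 = 0xb218
+ 0x61d4 = 0x13ed
+ 0xca1e = 0xde0b
+ 0x111c = 0xef27
One's complement: ~0xef27
Checksum = 0x10d8


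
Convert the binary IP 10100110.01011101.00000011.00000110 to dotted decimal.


10100110 = 166
01011101 = 93
00000011 = 3
00000110 = 6
IP: 166.93.3.6


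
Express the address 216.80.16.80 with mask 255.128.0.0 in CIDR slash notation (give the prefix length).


Binary: 11111111.10000000.00000000.00000000
Count leading 1s
Prefix: /9


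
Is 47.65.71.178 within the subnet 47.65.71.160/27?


Subnet network: 47.65.71.160
Test IP AND mask: 47.65.71.160
Yes, 47.65.71.178 is in 47.65.71.160/27


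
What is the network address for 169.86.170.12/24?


IP:   10101001.01010110.10101010.00001100
Mask: 11111111.11111111.11111111.00000000
AND operation:
Net:  10101001.01010110.10101010.00000000
Network: 169.86.170.0/24


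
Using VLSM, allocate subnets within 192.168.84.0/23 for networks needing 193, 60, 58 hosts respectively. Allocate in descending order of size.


193 hosts -> /24 (254 usable): 192.168.84.0/24
60 hosts -> /26 (62 usable): 192.168.85.0/26
58 hosts -> /26 (62 usable): 192.168.85.64/26
Allocation: 192.168.84.0/24 (193 hosts, 254 usable); 192.168.85.0/26 (60 hosts, 62 usable); 192.168.85.64/26 (58 hosts, 62 usable)


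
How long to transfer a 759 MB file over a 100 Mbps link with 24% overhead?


Effective throughput = 100 * (1 - 24/100) = 76 Mbps
File size in Mb = 759 * 8 = 6072 Mb
Time = 6072 / 76
Time = 79.8947 seconds


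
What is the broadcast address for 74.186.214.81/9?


Network: 74.128.0.0/9
Host bits = 23
Set all host bits to 1:
Broadcast: 74.255.255.255


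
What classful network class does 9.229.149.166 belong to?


First octet: 9
Binary: 00001001
0xxxxxxx -> Class A (1-126)
Class A, default mask 255.0.0.0 (/8)


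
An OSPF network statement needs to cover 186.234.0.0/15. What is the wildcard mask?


Subnet mask: 255.254.0.0
Wildcard = 255.255.255.255 - subnet mask
255 - 255 = 0
255 - 254 = 1
255 - 0 = 255
255 - 0 = 255
Wildcard: 0.1.255.255


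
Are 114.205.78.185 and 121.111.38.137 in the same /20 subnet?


Mask: 255.255.240.0
114.205.78.185 AND mask = 114.205.64.0
121.111.38.137 AND mask = 121.111.32.0
No, different subnets (114.205.64.0 vs 121.111.32.0)


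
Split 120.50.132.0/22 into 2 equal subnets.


New prefix = 22 + 1 = 23
Each subnet has 512 addresses
  120.50.132.0/23
  120.50.134.0/23
Subnets: 120.50.132.0/23, 120.50.134.0/23


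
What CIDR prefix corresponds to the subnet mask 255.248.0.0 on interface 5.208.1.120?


Binary: 11111111.11111000.00000000.00000000
Count leading 1s
Prefix: /13


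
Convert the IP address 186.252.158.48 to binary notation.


186 = 10111010
252 = 11111100
158 = 10011110
48 = 00110000
Binary: 10111010.11111100.10011110.00110000


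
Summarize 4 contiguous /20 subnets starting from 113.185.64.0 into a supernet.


Original prefix: /20
Number of subnets: 4 = 2^2
New prefix = 20 - 2 = 18
Supernet: 113.185.64.0/18


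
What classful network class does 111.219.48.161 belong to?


First octet: 111
Binary: 01101111
0xxxxxxx -> Class A (1-126)
Class A, default mask 255.0.0.0 (/8)


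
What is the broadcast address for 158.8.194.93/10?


Network: 158.0.0.0/10
Host bits = 22
Set all host bits to 1:
Broadcast: 158.63.255.255


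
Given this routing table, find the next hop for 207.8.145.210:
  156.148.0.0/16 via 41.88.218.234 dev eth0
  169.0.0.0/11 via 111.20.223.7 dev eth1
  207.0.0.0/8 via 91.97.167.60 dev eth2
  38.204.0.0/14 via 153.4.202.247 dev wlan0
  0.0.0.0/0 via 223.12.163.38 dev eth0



Longest prefix match for 207.8.145.210:
  /16 156.148.0.0: no
  /11 169.0.0.0: no
  /8 207.0.0.0: MATCH
  /14 38.204.0.0: no
  /0 0.0.0.0: MATCH
Selected: next-hop 91.97.167.60 via eth2 (matched /8)


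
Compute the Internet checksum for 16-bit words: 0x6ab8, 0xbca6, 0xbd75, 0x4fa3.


Sum all words (with carry folding):
+ 0x6ab8 = 0x6ab8
+ 0xbca6 = 0x275f
+ 0xbd75 = 0xe4d4
+ 0x4fa3 = 0x3478
One's complement: ~0x3478
Checksum = 0xcb87


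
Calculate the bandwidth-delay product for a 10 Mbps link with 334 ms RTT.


BDP = bandwidth * RTT
= 10 Mbps * 334 ms
= 10 * 1e6 * 334 / 1000 bits
= 3340000 bits
= 417500 bytes
= 407.7148 KB
BDP = 3340000 bits (417500 bytes)


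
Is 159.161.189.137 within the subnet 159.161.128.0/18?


Subnet network: 159.161.128.0
Test IP AND mask: 159.161.128.0
Yes, 159.161.189.137 is in 159.161.128.0/18


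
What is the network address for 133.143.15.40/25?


IP:   10000101.10001111.00001111.00101000
Mask: 11111111.11111111.11111111.10000000
AND operation:
Net:  10000101.10001111.00001111.00000000
Network: 133.143.15.0/25


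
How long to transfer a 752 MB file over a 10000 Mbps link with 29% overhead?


Effective throughput = 10000 * (1 - 29/100) = 7100 Mbps
File size in Mb = 752 * 8 = 6016 Mb
Time = 6016 / 7100
Time = 0.8473 seconds


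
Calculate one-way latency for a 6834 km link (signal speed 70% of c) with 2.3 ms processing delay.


Speed = 0.7 * 3e5 km/s = 210000 km/s
Propagation delay = 6834 / 210000 = 0.0325 s = 32.5429 ms
Processing delay = 2.3 ms
Total one-way latency = 34.8429 ms


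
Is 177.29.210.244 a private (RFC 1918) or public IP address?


RFC 1918 private ranges:
  10.0.0.0/8 (10.0.0.0 - 10.255.255.255)
  172.16.0.0/12 (172.16.0.0 - 172.31.255.255)
  192.168.0.0/16 (192.168.0.0 - 192.168.255.255)
Public (not in any RFC 1918 range)


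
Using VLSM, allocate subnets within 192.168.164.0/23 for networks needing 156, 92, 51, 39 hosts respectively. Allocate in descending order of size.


156 hosts -> /24 (254 usable): 192.168.164.0/24
92 hosts -> /25 (126 usable): 192.168.165.0/25
51 hosts -> /26 (62 usable): 192.168.165.128/26
39 hosts -> /26 (62 usable): 192.168.165.192/26
Allocation: 192.168.164.0/24 (156 hosts, 254 usable); 192.168.165.0/25 (92 hosts, 126 usable); 192.168.165.128/26 (51 hosts, 62 usable); 192.168.165.192/26 (39 hosts, 62 usable)


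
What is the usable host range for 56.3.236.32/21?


Network: 56.3.232.0
Broadcast: 56.3.239.255
First usable = network + 1
Last usable = broadcast - 1
Range: 56.3.232.1 to 56.3.239.254


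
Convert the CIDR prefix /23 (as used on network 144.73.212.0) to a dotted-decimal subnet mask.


/23 means 23 network bits, 9 host bits
Binary: 11111111111111111111111000000000
Mask: 255.255.254.0


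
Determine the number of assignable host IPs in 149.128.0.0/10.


Host bits = 32 - 10 = 22
Total addresses = 2^22 = 4194304
Usable = total - 2 (network and broadcast)
Usable hosts: 4194302


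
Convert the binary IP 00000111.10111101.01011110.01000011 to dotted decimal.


00000111 = 7
10111101 = 189
01011110 = 94
01000011 = 67
IP: 7.189.94.67


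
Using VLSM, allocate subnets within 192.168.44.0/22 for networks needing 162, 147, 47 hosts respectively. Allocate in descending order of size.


162 hosts -> /24 (254 usable): 192.168.44.0/24
147 hosts -> /24 (254 usable): 192.168.45.0/24
47 hosts -> /26 (62 usable): 192.168.46.0/26
Allocation: 192.168.44.0/24 (162 hosts, 254 usable); 192.168.45.0/24 (147 hosts, 254 usable); 192.168.46.0/26 (47 hosts, 62 usable)


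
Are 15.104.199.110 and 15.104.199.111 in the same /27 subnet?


Mask: 255.255.255.224
15.104.199.110 AND mask = 15.104.199.96
15.104.199.111 AND mask = 15.104.199.96
Yes, same subnet (15.104.199.96)


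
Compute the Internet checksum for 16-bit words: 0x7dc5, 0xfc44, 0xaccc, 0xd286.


Sum all words (with carry folding):
+ 0x7dc5 = 0x7dc5
+ 0xfc44 = 0x7a0a
+ 0xaccc = 0x26d7
+ 0xd286 = 0xf95d
One's complement: ~0xf95d
Checksum = 0x06a2


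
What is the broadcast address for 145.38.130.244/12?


Network: 145.32.0.0/12
Host bits = 20
Set all host bits to 1:
Broadcast: 145.47.255.255


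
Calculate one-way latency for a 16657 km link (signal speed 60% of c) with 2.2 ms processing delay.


Speed = 0.6 * 3e5 km/s = 180000 km/s
Propagation delay = 16657 / 180000 = 0.0925 s = 92.5389 ms
Processing delay = 2.2 ms
Total one-way latency = 94.7389 ms


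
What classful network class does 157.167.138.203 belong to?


First octet: 157
Binary: 10011101
10xxxxxx -> Class B (128-191)
Class B, default mask 255.255.0.0 (/16)


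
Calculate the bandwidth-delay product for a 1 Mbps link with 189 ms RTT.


BDP = bandwidth * RTT
= 1 Mbps * 189 ms
= 1 * 1e6 * 189 / 1000 bits
= 189000 bits
= 23625 bytes
= 23.0713 KB
BDP = 189000 bits (23625 bytes)


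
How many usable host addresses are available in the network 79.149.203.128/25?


Host bits = 32 - 25 = 7
Total addresses = 2^7 = 128
Usable = total - 2 (network and broadcast)
Usable hosts: 126


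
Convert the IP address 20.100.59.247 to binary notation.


20 = 00010100
100 = 01100100
59 = 00111011
247 = 11110111
Binary: 00010100.01100100.00111011.11110111


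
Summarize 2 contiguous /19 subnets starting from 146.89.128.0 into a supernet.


Original prefix: /19
Number of subnets: 2 = 2^1
New prefix = 19 - 1 = 18
Supernet: 146.89.128.0/18


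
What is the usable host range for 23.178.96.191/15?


Network: 23.178.0.0
Broadcast: 23.179.255.255
First usable = network + 1
Last usable = broadcast - 1
Range: 23.178.0.1 to 23.179.255.254


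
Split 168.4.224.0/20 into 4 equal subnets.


New prefix = 20 + 2 = 22
Each subnet has 1024 addresses
  168.4.224.0/22
  168.4.228.0/22
  168.4.232.0/22
  168.4.236.0/22
Subnets: 168.4.224.0/22, 168.4.228.0/22, 168.4.232.0/22, 168.4.236.0/22


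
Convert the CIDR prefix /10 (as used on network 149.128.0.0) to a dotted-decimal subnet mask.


/10 means 10 network bits, 22 host bits
Binary: 11111111110000000000000000000000
Mask: 255.192.0.0


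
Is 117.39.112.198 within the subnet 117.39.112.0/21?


Subnet network: 117.39.112.0
Test IP AND mask: 117.39.112.0
Yes, 117.39.112.198 is in 117.39.112.0/21


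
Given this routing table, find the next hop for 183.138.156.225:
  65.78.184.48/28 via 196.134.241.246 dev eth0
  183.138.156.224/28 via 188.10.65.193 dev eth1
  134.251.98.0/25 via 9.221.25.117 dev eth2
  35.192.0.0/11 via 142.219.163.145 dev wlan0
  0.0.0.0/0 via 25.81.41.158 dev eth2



Longest prefix match for 183.138.156.225:
  /28 65.78.184.48: no
  /28 183.138.156.224: MATCH
  /25 134.251.98.0: no
  /11 35.192.0.0: no
  /0 0.0.0.0: MATCH
Selected: next-hop 188.10.65.193 via eth1 (matched /28)


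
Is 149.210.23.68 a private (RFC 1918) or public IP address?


RFC 1918 private ranges:
  10.0.0.0/8 (10.0.0.0 - 10.255.255.255)
  172.16.0.0/12 (172.16.0.0 - 172.31.255.255)
  192.168.0.0/16 (192.168.0.0 - 192.168.255.255)
Public (not in any RFC 1918 range)


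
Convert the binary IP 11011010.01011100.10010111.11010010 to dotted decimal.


11011010 = 218
01011100 = 92
10010111 = 151
11010010 = 210
IP: 218.92.151.210


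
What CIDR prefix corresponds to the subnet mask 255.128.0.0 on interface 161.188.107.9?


Binary: 11111111.10000000.00000000.00000000
Count leading 1s
Prefix: /9


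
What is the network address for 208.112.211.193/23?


IP:   11010000.01110000.11010011.11000001
Mask: 11111111.11111111.11111110.00000000
AND operation:
Net:  11010000.01110000.11010010.00000000
Network: 208.112.210.0/23


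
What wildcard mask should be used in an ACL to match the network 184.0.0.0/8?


Subnet mask: 255.0.0.0
Wildcard = 255.255.255.255 - subnet mask
255 - 255 = 0
255 - 0 = 255
255 - 0 = 255
255 - 0 = 255
Wildcard: 0.255.255.255


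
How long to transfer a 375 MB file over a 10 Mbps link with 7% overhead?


Effective throughput = 10 * (1 - 7/100) = 9.3 Mbps
File size in Mb = 375 * 8 = 3000 Mb
Time = 3000 / 9.3
Time = 322.5806 seconds


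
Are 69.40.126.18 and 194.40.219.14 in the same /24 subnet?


Mask: 255.255.255.0
69.40.126.18 AND mask = 69.40.126.0
194.40.219.14 AND mask = 194.40.219.0
No, different subnets (69.40.126.0 vs 194.40.219.0)


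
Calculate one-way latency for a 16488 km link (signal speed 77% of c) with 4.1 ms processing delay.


Speed = 0.77 * 3e5 km/s = 231000 km/s
Propagation delay = 16488 / 231000 = 0.0714 s = 71.3766 ms
Processing delay = 4.1 ms
Total one-way latency = 75.4766 ms


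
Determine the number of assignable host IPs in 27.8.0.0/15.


Host bits = 32 - 15 = 17
Total addresses = 2^17 = 131072
Usable = total - 2 (network and broadcast)
Usable hosts: 131070


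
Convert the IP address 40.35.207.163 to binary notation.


40 = 00101000
35 = 00100011
207 = 11001111
163 = 10100011
Binary: 00101000.00100011.11001111.10100011


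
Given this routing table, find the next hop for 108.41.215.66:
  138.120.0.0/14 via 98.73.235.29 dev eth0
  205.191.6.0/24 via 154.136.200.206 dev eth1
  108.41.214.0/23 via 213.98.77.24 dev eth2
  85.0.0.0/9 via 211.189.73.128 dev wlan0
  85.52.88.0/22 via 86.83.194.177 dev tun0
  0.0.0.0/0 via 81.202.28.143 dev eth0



Longest prefix match for 108.41.215.66:
  /14 138.120.0.0: no
  /24 205.191.6.0: no
  /23 108.41.214.0: MATCH
  /9 85.0.0.0: no
  /22 85.52.88.0: no
  /0 0.0.0.0: MATCH
Selected: next-hop 213.98.77.24 via eth2 (matched /23)


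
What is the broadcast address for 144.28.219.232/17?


Network: 144.28.128.0/17
Host bits = 15
Set all host bits to 1:
Broadcast: 144.28.255.255


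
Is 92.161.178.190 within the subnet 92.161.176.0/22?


Subnet network: 92.161.176.0
Test IP AND mask: 92.161.176.0
Yes, 92.161.178.190 is in 92.161.176.0/22


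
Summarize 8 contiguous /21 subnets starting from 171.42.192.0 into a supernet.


Original prefix: /21
Number of subnets: 8 = 2^3
New prefix = 21 - 3 = 18
Supernet: 171.42.192.0/18


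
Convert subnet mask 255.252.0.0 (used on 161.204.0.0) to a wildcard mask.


Subnet mask: 255.252.0.0
Wildcard = 255.255.255.255 - subnet mask
255 - 255 = 0
255 - 252 = 3
255 - 0 = 255
255 - 0 = 255
Wildcard: 0.3.255.255


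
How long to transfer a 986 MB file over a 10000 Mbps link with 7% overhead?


Effective throughput = 10000 * (1 - 7/100) = 9300 Mbps
File size in Mb = 986 * 8 = 7888 Mb
Time = 7888 / 9300
Time = 0.8482 seconds


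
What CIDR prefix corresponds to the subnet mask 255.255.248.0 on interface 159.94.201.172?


Binary: 11111111.11111111.11111000.00000000
Count leading 1s
Prefix: /21


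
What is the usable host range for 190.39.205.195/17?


Network: 190.39.128.0
Broadcast: 190.39.255.255
First usable = network + 1
Last usable = broadcast - 1
Range: 190.39.128.1 to 190.39.255.254


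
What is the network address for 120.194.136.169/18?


IP:   01111000.11000010.10001000.10101001
Mask: 11111111.11111111.11000000.00000000
AND operation:
Net:  01111000.11000010.10000000.00000000
Network: 120.194.128.0/18


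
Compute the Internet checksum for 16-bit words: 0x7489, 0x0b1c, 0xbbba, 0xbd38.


Sum all words (with carry folding):
+ 0x7489 = 0x7489
+ 0x0b1c = 0x7fa5
+ 0xbbba = 0x3b60
+ 0xbd38 = 0xf898
One's complement: ~0xf898
Checksum = 0x0767


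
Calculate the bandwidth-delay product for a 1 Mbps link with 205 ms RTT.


BDP = bandwidth * RTT
= 1 Mbps * 205 ms
= 1 * 1e6 * 205 / 1000 bits
= 205000 bits
= 25625 bytes
= 25.0244 KB
BDP = 205000 bits (25625 bytes)


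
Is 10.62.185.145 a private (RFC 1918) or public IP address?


RFC 1918 private ranges:
  10.0.0.0/8 (10.0.0.0 - 10.255.255.255)
  172.16.0.0/12 (172.16.0.0 - 172.31.255.255)
  192.168.0.0/16 (192.168.0.0 - 192.168.255.255)
Private (in 10.0.0.0/8)


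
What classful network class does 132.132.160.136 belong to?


First octet: 132
Binary: 10000100
10xxxxxx -> Class B (128-191)
Class B, default mask 255.255.0.0 (/16)


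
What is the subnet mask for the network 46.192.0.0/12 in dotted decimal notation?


/12 means 12 network bits, 20 host bits
Binary: 11111111111100000000000000000000
Mask: 255.240.0.0


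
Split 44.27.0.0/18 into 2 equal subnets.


New prefix = 18 + 1 = 19
Each subnet has 8192 addresses
  44.27.0.0/19
  44.27.32.0/19
Subnets: 44.27.0.0/19, 44.27.32.0/19


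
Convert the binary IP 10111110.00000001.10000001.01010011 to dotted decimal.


10111110 = 190
00000001 = 1
10000001 = 129
01010011 = 83
IP: 190.1.129.83


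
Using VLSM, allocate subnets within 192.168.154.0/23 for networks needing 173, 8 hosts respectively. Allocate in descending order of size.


173 hosts -> /24 (254 usable): 192.168.154.0/24
8 hosts -> /28 (14 usable): 192.168.155.0/28
Allocation: 192.168.154.0/24 (173 hosts, 254 usable); 192.168.155.0/28 (8 hosts, 14 usable)


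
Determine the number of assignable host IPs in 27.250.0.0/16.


Host bits = 32 - 16 = 16
Total addresses = 2^16 = 65536
Usable = total - 2 (network and broadcast)
Usable hosts: 65534


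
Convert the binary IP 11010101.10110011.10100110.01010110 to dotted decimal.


11010101 = 213
10110011 = 179
10100110 = 166
01010110 = 86
IP: 213.179.166.86


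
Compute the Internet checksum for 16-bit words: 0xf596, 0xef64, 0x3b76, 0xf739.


Sum all words (with carry folding):
+ 0xf596 = 0xf596
+ 0xef64 = 0xe4fb
+ 0x3b76 = 0x2072
+ 0xf739 = 0x17ac
One's complement: ~0x17ac
Checksum = 0xe853


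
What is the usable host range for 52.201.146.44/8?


Network: 52.0.0.0
Broadcast: 52.255.255.255
First usable = network + 1
Last usable = broadcast - 1
Range: 52.0.0.1 to 52.255.255.254


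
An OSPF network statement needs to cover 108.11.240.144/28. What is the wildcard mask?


Subnet mask: 255.255.255.240
Wildcard = 255.255.255.255 - subnet mask
255 - 255 = 0
255 - 255 = 0
255 - 255 = 0
255 - 240 = 15
Wildcard: 0.0.0.15


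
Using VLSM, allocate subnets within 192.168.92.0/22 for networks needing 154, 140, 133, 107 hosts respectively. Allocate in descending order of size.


154 hosts -> /24 (254 usable): 192.168.92.0/24
140 hosts -> /24 (254 usable): 192.168.93.0/24
133 hosts -> /24 (254 usable): 192.168.94.0/24
107 hosts -> /25 (126 usable): 192.168.95.0/25
Allocation: 192.168.92.0/24 (154 hosts, 254 usable); 192.168.93.0/24 (140 hosts, 254 usable); 192.168.94.0/24 (133 hosts, 254 usable); 192.168.95.0/25 (107 hosts, 126 usable)


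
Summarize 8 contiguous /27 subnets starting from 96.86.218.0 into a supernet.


Original prefix: /27
Number of subnets: 8 = 2^3
New prefix = 27 - 3 = 24
Supernet: 96.86.218.0/24


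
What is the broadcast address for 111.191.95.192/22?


Network: 111.191.92.0/22
Host bits = 10
Set all host bits to 1:
Broadcast: 111.191.95.255


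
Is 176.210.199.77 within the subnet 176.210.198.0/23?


Subnet network: 176.210.198.0
Test IP AND mask: 176.210.198.0
Yes, 176.210.199.77 is in 176.210.198.0/23


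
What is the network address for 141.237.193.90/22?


IP:   10001101.11101101.11000001.01011010
Mask: 11111111.11111111.11111100.00000000
AND operation:
Net:  10001101.11101101.11000000.00000000
Network: 141.237.192.0/22


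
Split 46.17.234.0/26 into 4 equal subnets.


New prefix = 26 + 2 = 28
Each subnet has 16 addresses
  46.17.234.0/28
  46.17.234.16/28
  46.17.234.32/28
  46.17.234.48/28
Subnets: 46.17.234.0/28, 46.17.234.16/28, 46.17.234.32/28, 46.17.234.48/28


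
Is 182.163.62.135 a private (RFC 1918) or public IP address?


RFC 1918 private ranges:
  10.0.0.0/8 (10.0.0.0 - 10.255.255.255)
  172.16.0.0/12 (172.16.0.0 - 172.31.255.255)
  192.168.0.0/16 (192.168.0.0 - 192.168.255.255)
Public (not in any RFC 1918 range)


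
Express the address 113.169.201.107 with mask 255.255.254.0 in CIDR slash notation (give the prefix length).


Binary: 11111111.11111111.11111110.00000000
Count leading 1s
Prefix: /23


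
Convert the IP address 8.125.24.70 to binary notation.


8 = 00001000
125 = 01111101
24 = 00011000
70 = 01000110
Binary: 00001000.01111101.00011000.01000110


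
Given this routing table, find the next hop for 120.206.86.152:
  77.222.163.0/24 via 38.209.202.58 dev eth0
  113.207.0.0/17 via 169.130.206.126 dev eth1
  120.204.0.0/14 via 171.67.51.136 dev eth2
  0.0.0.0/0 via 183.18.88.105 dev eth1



Longest prefix match for 120.206.86.152:
  /24 77.222.163.0: no
  /17 113.207.0.0: no
  /14 120.204.0.0: MATCH
  /0 0.0.0.0: MATCH
Selected: next-hop 171.67.51.136 via eth2 (matched /14)


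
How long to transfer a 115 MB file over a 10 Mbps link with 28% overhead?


Effective throughput = 10 * (1 - 28/100) = 7.2 Mbps
File size in Mb = 115 * 8 = 920 Mb
Time = 920 / 7.2
Time = 127.7778 seconds


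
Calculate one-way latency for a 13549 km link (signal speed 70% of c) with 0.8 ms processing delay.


Speed = 0.7 * 3e5 km/s = 210000 km/s
Propagation delay = 13549 / 210000 = 0.0645 s = 64.519 ms
Processing delay = 0.8 ms
Total one-way latency = 65.319 ms


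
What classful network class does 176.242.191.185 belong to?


First octet: 176
Binary: 10110000
10xxxxxx -> Class B (128-191)
Class B, default mask 255.255.0.0 (/16)


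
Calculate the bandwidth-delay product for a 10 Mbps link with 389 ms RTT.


BDP = bandwidth * RTT
= 10 Mbps * 389 ms
= 10 * 1e6 * 389 / 1000 bits
= 3890000 bits
= 486250 bytes
= 474.8535 KB
BDP = 3890000 bits (486250 bytes)


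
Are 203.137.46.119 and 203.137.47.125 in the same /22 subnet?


Mask: 255.255.252.0
203.137.46.119 AND mask = 203.137.44.0
203.137.47.125 AND mask = 203.137.44.0
Yes, same subnet (203.137.44.0)


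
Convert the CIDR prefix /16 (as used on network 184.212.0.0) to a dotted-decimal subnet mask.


/16 means 16 network bits, 16 host bits
Binary: 11111111111111110000000000000000
Mask: 255.255.0.0


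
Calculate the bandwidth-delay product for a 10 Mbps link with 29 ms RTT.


BDP = bandwidth * RTT
= 10 Mbps * 29 ms
= 10 * 1e6 * 29 / 1000 bits
= 290000 bits
= 36250 bytes
= 35.4004 KB
BDP = 290000 bits (36250 bytes)


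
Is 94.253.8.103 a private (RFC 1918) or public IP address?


RFC 1918 private ranges:
  10.0.0.0/8 (10.0.0.0 - 10.255.255.255)
  172.16.0.0/12 (172.16.0.0 - 172.31.255.255)
  192.168.0.0/16 (192.168.0.0 - 192.168.255.255)
Public (not in any RFC 1918 range)


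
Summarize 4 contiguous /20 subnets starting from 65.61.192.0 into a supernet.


Original prefix: /20
Number of subnets: 4 = 2^2
New prefix = 20 - 2 = 18
Supernet: 65.61.192.0/18


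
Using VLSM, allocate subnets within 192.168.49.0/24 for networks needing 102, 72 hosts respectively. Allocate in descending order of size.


102 hosts -> /25 (126 usable): 192.168.49.0/25
72 hosts -> /25 (126 usable): 192.168.49.128/25
Allocation: 192.168.49.0/25 (102 hosts, 126 usable); 192.168.49.128/25 (72 hosts, 126 usable)


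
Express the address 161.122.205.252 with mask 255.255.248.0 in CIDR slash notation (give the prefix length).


Binary: 11111111.11111111.11111000.00000000
Count leading 1s
Prefix: /21
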